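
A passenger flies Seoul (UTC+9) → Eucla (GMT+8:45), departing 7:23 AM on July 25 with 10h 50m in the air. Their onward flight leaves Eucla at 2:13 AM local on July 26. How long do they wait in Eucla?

8 hours 15 minutes

Convert departure to UTC: 7:23 AM − 9:00 = 10:23 PM UTC on Jul 24.
Add 10 hours 50 minutes flight time → 9:13 AM UTC (Jul 25).
Eucla is UTC+8:45, so local arrival = 9:13 AM + 8:45 = 5:58 PM on Jul 25.
Layover = 2:13 AM − 5:58 PM (+1 day) = 8 hours 15 minutes.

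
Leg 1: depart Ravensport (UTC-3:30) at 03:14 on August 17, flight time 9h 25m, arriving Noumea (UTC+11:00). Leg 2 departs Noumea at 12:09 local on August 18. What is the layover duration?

9 hours

Convert departure to UTC: 03:14 + 3:30 = 06:44 UTC on Aug 17.
Add 9 hours 25 minutes flight time → 16:09 UTC.
Noumea is UTC+11:00, so local arrival = 16:09 + 11:00 = 03:09 on Aug 18.
Layover = 12:09 − 03:09 = 9 hours.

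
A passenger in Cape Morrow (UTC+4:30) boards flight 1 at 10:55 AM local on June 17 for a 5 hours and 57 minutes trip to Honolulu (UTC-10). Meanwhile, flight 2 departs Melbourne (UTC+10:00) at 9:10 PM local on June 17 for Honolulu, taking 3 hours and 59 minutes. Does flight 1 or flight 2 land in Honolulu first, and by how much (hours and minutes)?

Flight 1 in UTC: 10:55 AM − 4:30 = 6:25 AM on Jun 17.
+5 hours 57 minutes → arrive 12:22 PM UTC on Jun 17.
Flight 2 in UTC: 9:10 PM − 10:00 = 11:10 AM on Jun 17.
+3 hours and 59 minutes → arrive 3:09 PM UTC on Jun 17.
Flight 1 lands earlier by 2 hours 47 minutes.

the first, by 2 hours 47 minutes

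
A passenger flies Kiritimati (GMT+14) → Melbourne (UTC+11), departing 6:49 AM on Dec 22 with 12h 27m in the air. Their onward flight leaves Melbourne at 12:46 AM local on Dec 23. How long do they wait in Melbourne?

8 hours 30 minutes

Convert departure to UTC: 6:49 AM − 14:00 = 4:49 PM UTC on Dec 21.
Add 12 hours 27 minutes flight time → 5:16 AM UTC (Dec 22).
Melbourne is UTC+11:00, so local arrival = 5:16 AM + 11:00 = 4:16 PM on Dec 22.
Layover = 12:46 AM − 4:16 PM (+1 day) = 8 hours 30 minutes.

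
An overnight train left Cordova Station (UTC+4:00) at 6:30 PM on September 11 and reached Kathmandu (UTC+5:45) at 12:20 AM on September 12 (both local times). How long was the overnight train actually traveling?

4 hours 5 minutes

Departure in UTC: 6:30 PM − 4:00 = 2:30 PM on Sep 11.
Arrival in UTC: 12:20 AM − 5:45 = 6:35 PM on Sep 11.
Elapsed = 6:35 PM − 2:30 PM = 4 hours 5 minutes.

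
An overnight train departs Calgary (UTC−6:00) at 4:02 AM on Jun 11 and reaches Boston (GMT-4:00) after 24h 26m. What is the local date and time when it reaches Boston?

Convert departure to UTC: 4:02 AM + 6:00 = 10:02 AM UTC on Jun 11.
Add 24 hours 26 minutes travel time → 10:28 AM UTC (Jun 12).
Boston is UTC−4:00, so local arrival = 10:28 AM − 4:00 = 6:28 AM on Jun 12.

6:28 AM on June 12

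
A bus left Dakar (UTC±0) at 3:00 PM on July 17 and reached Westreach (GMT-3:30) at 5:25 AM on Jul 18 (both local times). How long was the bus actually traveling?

Westreach is 3:30 behind Dakar.
Clock-face elapsed time (ignoring zones) is 14 hours 25 minutes.
Actual elapsed = 14 hours 25 minutes + 3:30 = 17 hours 55 minutes.

17 hours 55 minutes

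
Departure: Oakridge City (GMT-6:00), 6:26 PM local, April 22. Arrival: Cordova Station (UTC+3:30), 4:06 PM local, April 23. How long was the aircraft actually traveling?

Cordova Station is 9:30 ahead of Oakridge City.
Clock-face elapsed time (ignoring zones) is 21 hours 40 minutes.
Actual elapsed = 21 hours 40 minutes − 9:30 = 12 hours 10 minutes.

12 hours 10 minutes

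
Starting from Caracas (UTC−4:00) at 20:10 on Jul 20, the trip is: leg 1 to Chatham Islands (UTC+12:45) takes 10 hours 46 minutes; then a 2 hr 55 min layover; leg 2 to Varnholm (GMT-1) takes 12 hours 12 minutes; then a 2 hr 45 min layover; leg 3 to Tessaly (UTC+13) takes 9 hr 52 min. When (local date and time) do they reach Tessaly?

03:40 on July 23

Convert departure to UTC: 20:10 + 4:00 = 00:10 UTC on Jul 21.
Add 10 hours 46 minutes leg 1 → 10:56 UTC.
Add 2 hours and 55 minutes layover in Chatham Islands → 13:51 UTC.
Add 12 hours 12 minutes leg 2 → 02:03 UTC (Jul 22).
Add 2 hours 45 minutes layover in Varnholm → 04:48 UTC.
Add 9 hours and 52 minutes leg 3 → 14:40 UTC.
Tessaly is UTC+13:00, so local arrival = 14:40 + 13:00 = 03:40 on Jul 23.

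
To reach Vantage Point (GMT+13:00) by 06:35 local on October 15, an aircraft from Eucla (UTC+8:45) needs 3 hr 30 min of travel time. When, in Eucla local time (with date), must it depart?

Target arrival in UTC: 06:35 − 13:00 = 17:35 on Oct 14.
Subtract 3 hours 30 minutes → departure 14:05 UTC on Oct 14.
Eucla is UTC+8:45: 14:05 + 8:45 = 22:50 on Oct 14.

22:50 on Oct 14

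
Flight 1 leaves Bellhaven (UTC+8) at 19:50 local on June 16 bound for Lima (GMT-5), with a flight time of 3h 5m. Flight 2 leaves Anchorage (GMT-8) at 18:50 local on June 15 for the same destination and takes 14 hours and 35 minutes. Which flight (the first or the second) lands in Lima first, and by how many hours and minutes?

the first, by 2 hours 30 minutes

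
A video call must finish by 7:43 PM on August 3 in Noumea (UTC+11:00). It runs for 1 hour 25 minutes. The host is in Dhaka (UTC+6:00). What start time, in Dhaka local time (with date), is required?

Target end time in UTC: 7:43 PM − 11:00 = 8:43 AM on Aug 3.
Subtract 1 hour and 25 minutes → start 7:18 AM UTC on Aug 3.
Dhaka is UTC+6:00: 7:18 AM + 6:00 = 1:18 PM on Aug 3.

1:18 PM on August 3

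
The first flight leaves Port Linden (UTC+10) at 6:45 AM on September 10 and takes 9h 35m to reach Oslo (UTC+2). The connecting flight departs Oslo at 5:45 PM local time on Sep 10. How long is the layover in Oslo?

Convert departure to UTC: 6:45 AM − 10:00 = 8:45 PM UTC on Sep 9.
Add 9 hours and 35 minutes flight time → 6:20 AM UTC (Sep 10).
Oslo is UTC+2:00, so local arrival = 6:20 AM + 2:00 = 8:20 AM on Sep 10.
Layover = 5:45 PM − 8:20 AM = 9 hours 25 minutes.

9 hours 25 minutes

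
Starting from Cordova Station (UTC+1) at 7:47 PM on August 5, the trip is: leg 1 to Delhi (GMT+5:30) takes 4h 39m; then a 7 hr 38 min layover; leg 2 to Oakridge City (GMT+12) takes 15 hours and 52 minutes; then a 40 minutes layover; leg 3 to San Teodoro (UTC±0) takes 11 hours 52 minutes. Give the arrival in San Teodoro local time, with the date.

Convert departure to UTC: 7:47 PM − 1:00 = 6:47 PM UTC on Aug 5.
Add 4 hours and 39 minutes leg 1 → 11:26 PM UTC.
Add 7 hours 38 minutes layover in Delhi → 7:04 AM UTC (Aug 6).
Add 15 hours and 52 minutes leg 2 → 10:56 PM UTC.
Add 40 minutes layover in Oakridge City → 11:36 PM UTC.
Add 11 hours and 52 minutes leg 3 → 11:28 AM UTC (Aug 7).
San Teodoro is UTC+0, so local arrival is the same: 11:28 AM on Aug 7.

11:28 AM on August 7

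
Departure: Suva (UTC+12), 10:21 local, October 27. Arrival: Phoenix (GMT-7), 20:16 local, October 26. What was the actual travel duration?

Departure in UTC: 10:21 − 12:00 = 22:21 on Oct 26.
Arrival in UTC: 20:16 + 7:00 = 03:16 on Oct 27.
Elapsed = 03:16 − 22:21 (+1 day) = 4 hours 55 minutes.

4 hours 55 minutes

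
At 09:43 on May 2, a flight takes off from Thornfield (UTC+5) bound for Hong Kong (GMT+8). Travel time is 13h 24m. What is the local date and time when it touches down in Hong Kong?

02:07 on May 3

Convert departure to UTC: 09:43 − 5:00 = 04:43 UTC on May 2.
Add 13 hours and 24 minutes travel time → 18:07 UTC.
Hong Kong is UTC+8:00, so local arrival = 18:07 + 8:00 = 02:07 on May 3.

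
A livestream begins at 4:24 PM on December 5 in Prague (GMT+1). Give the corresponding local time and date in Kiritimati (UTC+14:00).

5:24 AM on Dec 6

Kiritimati is 13:00 ahead of Prague.
Shift by the zone difference: 4:24 PM + 13:00 = 5:24 AM on Dec 6 in Kiritimati.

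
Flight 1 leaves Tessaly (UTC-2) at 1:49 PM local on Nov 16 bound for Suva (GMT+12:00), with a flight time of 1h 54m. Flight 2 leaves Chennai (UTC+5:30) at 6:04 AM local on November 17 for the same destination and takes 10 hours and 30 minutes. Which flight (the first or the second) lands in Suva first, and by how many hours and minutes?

Flight 1 in UTC: 1:49 PM + 2:00 = 3:49 PM on Nov 16.
+1 hour and 54 minutes → arrive 5:43 PM UTC on Nov 16.
Flight 2 in UTC: 6:04 AM − 5:30 = 12:34 AM on Nov 17.
+10 hours and 30 minutes → arrive 11:04 AM UTC on Nov 17.
Flight 1 lands earlier by 17 hours 21 minutes.

the first, by 17 hours 21 minutes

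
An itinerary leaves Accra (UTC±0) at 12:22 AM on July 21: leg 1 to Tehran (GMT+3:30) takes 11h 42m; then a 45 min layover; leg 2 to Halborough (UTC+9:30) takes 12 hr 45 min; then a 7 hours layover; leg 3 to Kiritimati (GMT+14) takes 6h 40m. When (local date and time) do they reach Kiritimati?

5:14 AM on July 23

Accra is at UTC+0, so departure is already 12:22 AM UTC on Jul 21.
Add 11 hours 42 minutes leg 1 → 12:04 PM UTC.
Add 45 minutes layover in Tehran → 12:49 PM UTC.
Add 12 hours 45 minutes leg 2 → 1:34 AM UTC (Jul 22).
Add 7 hours layover in Halborough → 8:34 AM UTC.
Add 6 hours and 40 minutes leg 3 → 3:14 PM UTC.
Kiritimati is UTC+14:00, so local arrival = 3:14 PM + 14:00 = 5:14 AM on Jul 23.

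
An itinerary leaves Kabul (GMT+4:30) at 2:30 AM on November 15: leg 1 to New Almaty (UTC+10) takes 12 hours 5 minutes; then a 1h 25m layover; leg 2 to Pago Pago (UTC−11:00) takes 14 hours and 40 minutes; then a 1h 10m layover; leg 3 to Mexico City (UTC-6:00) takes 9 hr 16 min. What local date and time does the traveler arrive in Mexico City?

6:36 AM on November 16

Convert departure to UTC: 2:30 AM − 4:30 = 10:00 PM UTC on Nov 14.
Add 12 hours and 5 minutes leg 1 → 10:05 AM UTC (Nov 15).
Add 1 hour 25 minutes layover in New Almaty → 11:30 AM UTC.
Add 14 hours and 40 minutes leg 2 → 2:10 AM UTC (Nov 16).
Add 1 hour and 10 minutes layover in Pago Pago → 3:20 AM UTC.
Add 9 hours 16 minutes leg 3 → 12:36 PM UTC.
Mexico City is UTC−6:00, so local arrival = 12:36 PM − 6:00 = 6:36 AM on Nov 16.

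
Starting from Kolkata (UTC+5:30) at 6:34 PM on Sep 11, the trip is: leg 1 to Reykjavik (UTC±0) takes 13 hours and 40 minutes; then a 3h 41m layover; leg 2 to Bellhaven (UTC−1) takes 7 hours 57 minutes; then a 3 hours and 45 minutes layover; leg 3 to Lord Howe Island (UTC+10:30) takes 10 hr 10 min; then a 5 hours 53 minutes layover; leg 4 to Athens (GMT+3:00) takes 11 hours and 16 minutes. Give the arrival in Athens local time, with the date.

Convert departure to UTC: 6:34 PM − 5:30 = 1:04 PM UTC on Sep 11.
Add 13 hours and 40 minutes leg 1 → 2:44 AM UTC (Sep 12).
Add 3 hours and 41 minutes layover in Reykjavik → 6:25 AM UTC.
Add 7 hours and 57 minutes leg 2 → 2:22 PM UTC.
Add 3 hours and 45 minutes layover in Bellhaven → 6:07 PM UTC.
Add 10 hours and 10 minutes leg 3 → 4:17 AM UTC (Sep 13).
Add 5 hours 53 minutes layover in Lord Howe Island → 10:10 AM UTC.
Add 11 hours 16 minutes leg 4 → 9:26 PM UTC.
Athens is UTC+3:00, so local arrival = 9:26 PM + 3:00 = 12:26 AM on Sep 14.

12:26 AM on September 14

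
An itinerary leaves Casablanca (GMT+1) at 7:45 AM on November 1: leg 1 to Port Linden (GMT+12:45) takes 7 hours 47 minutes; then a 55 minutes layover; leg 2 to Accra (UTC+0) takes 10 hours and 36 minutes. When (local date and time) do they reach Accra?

2:03 AM on November 2

Convert departure to UTC: 7:45 AM − 1:00 = 6:45 AM UTC on Nov 1.
Add 7 hours 47 minutes leg 1 → 2:32 PM UTC.
Add 55 minutes layover in Port Linden → 3:27 PM UTC.
Add 10 hours and 36 minutes leg 2 → 2:03 AM UTC (Nov 2).
Accra is UTC+0, so local arrival is the same: 2:03 AM on Nov 2.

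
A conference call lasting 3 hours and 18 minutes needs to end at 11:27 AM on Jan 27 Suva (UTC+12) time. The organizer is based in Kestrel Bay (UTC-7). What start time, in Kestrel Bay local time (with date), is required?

1:09 PM on January 26

Target end time in UTC: 11:27 AM − 12:00 = 11:27 PM on Jan 26.
Subtract 3 hours 18 minutes → start 8:09 PM UTC on Jan 26.
Kestrel Bay is UTC−7:00: 8:09 PM − 7:00 = 1:09 PM on Jan 26.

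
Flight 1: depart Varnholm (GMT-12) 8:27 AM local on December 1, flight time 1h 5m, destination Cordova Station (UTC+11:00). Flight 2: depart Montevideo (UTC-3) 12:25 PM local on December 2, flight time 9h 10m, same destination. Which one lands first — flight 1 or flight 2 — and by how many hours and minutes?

Flight 1 in UTC: 8:27 AM + 12:00 = 8:27 PM on Dec 1.
+1 hour and 5 minutes → arrive 9:32 PM UTC on Dec 1.
Flight 2 in UTC: 12:25 PM + 3:00 = 3:25 PM on Dec 2.
+9 hours and 10 minutes → arrive 12:35 AM UTC on Dec 3.
Flight 1 lands earlier by 27 hours 3 minutes.

the first, by 27 hours 3 minutes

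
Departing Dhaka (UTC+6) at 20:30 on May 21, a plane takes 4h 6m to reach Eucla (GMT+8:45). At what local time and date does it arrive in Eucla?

03:21 on May 22

Convert departure to UTC: 20:30 − 6:00 = 14:30 UTC on May 21.
Add 4 hours and 6 minutes travel time → 18:36 UTC.
Eucla is UTC+8:45, so local arrival = 18:36 + 8:45 = 03:21 on May 22.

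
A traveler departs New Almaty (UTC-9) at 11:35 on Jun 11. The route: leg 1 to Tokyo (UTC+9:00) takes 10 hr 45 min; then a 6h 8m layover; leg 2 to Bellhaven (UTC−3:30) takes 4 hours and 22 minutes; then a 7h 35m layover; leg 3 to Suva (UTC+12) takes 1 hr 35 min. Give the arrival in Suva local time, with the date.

15:00 on Jun 13

Convert departure to UTC: 11:35 + 9:00 = 20:35 UTC on Jun 11.
Add 10 hours and 45 minutes leg 1 → 07:20 UTC (Jun 12).
Add 6 hours and 8 minutes layover in Tokyo → 13:28 UTC.
Add 4 hours 22 minutes leg 2 → 17:50 UTC.
Add 7 hours 35 minutes layover in Bellhaven → 01:25 UTC (Jun 13).
Add 1 hour and 35 minutes leg 3 → 03:00 UTC.
Suva is UTC+12:00, so local arrival = 03:00 + 12:00 = 15:00 on Jun 13.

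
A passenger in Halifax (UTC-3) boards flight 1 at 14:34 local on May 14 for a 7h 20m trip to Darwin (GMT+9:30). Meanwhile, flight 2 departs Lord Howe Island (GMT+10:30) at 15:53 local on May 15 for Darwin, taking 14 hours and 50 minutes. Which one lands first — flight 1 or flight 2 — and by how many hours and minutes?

the first, by 19 hours 19 minutes

Flight 1 in UTC: 14:34 + 3:00 = 17:34 on May 14.
+7 hours and 20 minutes → arrive 00:54 UTC on May 15.
Flight 2 in UTC: 15:53 − 10:30 = 05:23 on May 15.
+14 hours 50 minutes → arrive 20:13 UTC on May 15.
Flight 1 lands earlier by 19 hours 19 minutes.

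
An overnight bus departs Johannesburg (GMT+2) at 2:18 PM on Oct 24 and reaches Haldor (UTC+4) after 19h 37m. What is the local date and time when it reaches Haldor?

11:55 AM on Oct 25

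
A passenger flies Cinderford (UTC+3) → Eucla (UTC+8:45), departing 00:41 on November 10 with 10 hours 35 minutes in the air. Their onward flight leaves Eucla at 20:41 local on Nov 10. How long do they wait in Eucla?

3 hours 40 minutes

Convert departure to UTC: 00:41 − 3:00 = 21:41 UTC on Nov 9.
Add 10 hours and 35 minutes flight time → 08:16 UTC (Nov 10).
Eucla is UTC+8:45, so local arrival = 08:16 + 8:45 = 17:01 on Nov 10.
Layover = 20:41 − 17:01 = 3 hours 40 minutes.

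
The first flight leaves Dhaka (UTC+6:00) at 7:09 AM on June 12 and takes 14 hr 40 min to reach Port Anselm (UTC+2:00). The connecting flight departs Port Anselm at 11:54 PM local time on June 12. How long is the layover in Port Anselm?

6 hours 5 minutes

Convert departure to UTC: 7:09 AM − 6:00 = 1:09 AM UTC on Jun 12.
Add 14 hours 40 minutes flight time → 3:49 PM UTC.
Port Anselm is UTC+2:00, so local arrival = 3:49 PM + 2:00 = 5:49 PM on Jun 12.
Layover = 11:54 PM − 5:49 PM = 6 hours 5 minutes.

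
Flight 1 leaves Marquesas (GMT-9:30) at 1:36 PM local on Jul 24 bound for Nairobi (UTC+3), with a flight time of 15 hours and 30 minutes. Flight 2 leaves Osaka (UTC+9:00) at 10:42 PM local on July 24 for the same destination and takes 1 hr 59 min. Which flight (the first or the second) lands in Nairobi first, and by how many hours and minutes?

Flight 1 in UTC: 1:36 PM + 9:30 = 11:06 PM on Jul 24.
+15 hours and 30 minutes → arrive 2:36 PM UTC on Jul 25.
Flight 2 in UTC: 10:42 PM − 9:00 = 1:42 PM on Jul 24.
+1 hour and 59 minutes → arrive 3:41 PM UTC on Jul 24.
Flight 2 lands earlier by 22 hours 55 minutes.

the second, by 22 hours 55 minutes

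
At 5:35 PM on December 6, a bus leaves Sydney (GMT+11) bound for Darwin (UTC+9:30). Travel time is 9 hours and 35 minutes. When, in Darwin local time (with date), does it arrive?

1:40 AM on Dec 7

Convert departure to UTC: 5:35 PM − 11:00 = 6:35 AM UTC on Dec 6.
Add 9 hours and 35 minutes travel time → 4:10 PM UTC.
Darwin is UTC+9:30, so local arrival = 4:10 PM + 9:30 = 1:40 AM on Dec 7.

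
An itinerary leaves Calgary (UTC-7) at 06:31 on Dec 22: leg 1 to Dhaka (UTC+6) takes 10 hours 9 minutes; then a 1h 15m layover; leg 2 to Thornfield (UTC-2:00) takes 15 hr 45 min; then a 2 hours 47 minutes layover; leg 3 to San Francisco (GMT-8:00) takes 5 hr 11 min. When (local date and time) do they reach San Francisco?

16:38 on December 23

Convert departure to UTC: 06:31 + 7:00 = 13:31 UTC on Dec 22.
Add 10 hours 9 minutes leg 1 → 23:40 UTC.
Add 1 hour and 15 minutes layover in Dhaka → 00:55 UTC (Dec 23).
Add 15 hours 45 minutes leg 2 → 16:40 UTC.
Add 2 hours and 47 minutes layover in Thornfield → 19:27 UTC.
Add 5 hours 11 minutes leg 3 → 00:38 UTC (Dec 24).
San Francisco is UTC−8:00, so local arrival = 00:38 − 8:00 = 16:38 on Dec 23.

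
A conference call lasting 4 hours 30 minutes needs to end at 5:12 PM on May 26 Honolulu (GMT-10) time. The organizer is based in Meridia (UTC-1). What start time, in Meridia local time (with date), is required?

Target end time in UTC: 5:12 PM + 10:00 = 3:12 AM on May 27.
Subtract 4 hours 30 minutes → start 10:42 PM UTC on May 26.
Meridia is UTC−1:00: 10:42 PM − 1:00 = 9:42 PM on May 26.

9:42 PM on May 26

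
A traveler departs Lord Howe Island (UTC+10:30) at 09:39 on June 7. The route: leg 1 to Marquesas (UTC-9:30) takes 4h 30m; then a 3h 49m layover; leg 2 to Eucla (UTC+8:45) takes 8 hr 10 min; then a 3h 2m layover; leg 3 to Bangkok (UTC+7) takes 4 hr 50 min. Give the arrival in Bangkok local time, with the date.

06:30 on June 8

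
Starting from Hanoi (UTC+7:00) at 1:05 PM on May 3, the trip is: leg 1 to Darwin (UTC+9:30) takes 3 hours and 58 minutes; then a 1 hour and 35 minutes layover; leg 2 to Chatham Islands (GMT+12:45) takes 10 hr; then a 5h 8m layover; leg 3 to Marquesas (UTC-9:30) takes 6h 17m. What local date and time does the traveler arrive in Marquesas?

11:33 PM on May 3

Convert departure to UTC: 1:05 PM − 7:00 = 6:05 AM UTC on May 3.
Add 3 hours 58 minutes leg 1 → 10:03 AM UTC.
Add 1 hour and 35 minutes layover in Darwin → 11:38 AM UTC.
Add 10 hours leg 2 → 9:38 PM UTC.
Add 5 hours 8 minutes layover in Chatham Islands → 2:46 AM UTC (May 4).
Add 6 hours 17 minutes leg 3 → 9:03 AM UTC.
Marquesas is UTC−9:30, so local arrival = 9:03 AM − 9:30 = 11:33 PM on May 3.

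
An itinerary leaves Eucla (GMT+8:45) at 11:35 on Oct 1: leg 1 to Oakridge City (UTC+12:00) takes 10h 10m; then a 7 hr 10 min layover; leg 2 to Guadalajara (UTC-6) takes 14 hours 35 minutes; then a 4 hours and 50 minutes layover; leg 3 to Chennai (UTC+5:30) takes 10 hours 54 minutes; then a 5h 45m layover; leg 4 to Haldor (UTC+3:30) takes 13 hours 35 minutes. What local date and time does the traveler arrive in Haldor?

01:19 on October 4

Convert departure to UTC: 11:35 − 8:45 = 02:50 UTC on Oct 1.
Add 10 hours and 10 minutes leg 1 → 13:00 UTC.
Add 7 hours 10 minutes layover in Oakridge City → 20:10 UTC.
Add 14 hours and 35 minutes leg 2 → 10:45 UTC (Oct 2).
Add 4 hours and 50 minutes layover in Guadalajara → 15:35 UTC.
Add 10 hours 54 minutes leg 3 → 02:29 UTC (Oct 3).
Add 5 hours 45 minutes layover in Chennai → 08:14 UTC.
Add 13 hours and 35 minutes leg 4 → 21:49 UTC.
Haldor is UTC+3:30, so local arrival = 21:49 + 3:30 = 01:19 on Oct 4.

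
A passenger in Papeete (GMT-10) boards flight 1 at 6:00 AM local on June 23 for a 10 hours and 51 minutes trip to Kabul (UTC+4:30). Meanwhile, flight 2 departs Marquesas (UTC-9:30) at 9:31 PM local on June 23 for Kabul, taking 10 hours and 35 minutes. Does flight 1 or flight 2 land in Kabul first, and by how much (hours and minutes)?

Flight 1 in UTC: 6:00 AM + 10:00 = 4:00 PM on Jun 23.
+10 hours and 51 minutes → arrive 2:51 AM UTC on Jun 24.
Flight 2 in UTC: 9:31 PM + 9:30 = 7:01 AM on Jun 24.
+10 hours 35 minutes → arrive 5:36 PM UTC on Jun 24.
Flight 1 lands earlier by 14 hours 45 minutes.

the first, by 14 hours 45 minutes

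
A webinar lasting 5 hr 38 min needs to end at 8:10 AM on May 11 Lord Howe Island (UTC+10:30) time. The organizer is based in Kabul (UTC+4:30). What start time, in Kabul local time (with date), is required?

Target end time in UTC: 8:10 AM − 10:30 = 9:40 PM on May 10.
Subtract 5 hours 38 minutes → start 4:02 PM UTC on May 10.
Kabul is UTC+4:30: 4:02 PM + 4:30 = 8:32 PM on May 10.

8:32 PM on May 10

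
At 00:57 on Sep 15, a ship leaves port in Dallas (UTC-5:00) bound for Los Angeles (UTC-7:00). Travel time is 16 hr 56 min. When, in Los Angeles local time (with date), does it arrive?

Convert departure to UTC: 00:57 + 5:00 = 05:57 UTC on Sep 15.
Add 16 hours and 56 minutes travel time → 22:53 UTC.
Los Angeles is UTC−7:00, so local arrival = 22:53 − 7:00 = 15:53 on Sep 15.

15:53 on Sep 15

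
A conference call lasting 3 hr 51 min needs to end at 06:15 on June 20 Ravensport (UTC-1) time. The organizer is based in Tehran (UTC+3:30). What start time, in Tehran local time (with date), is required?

06:54 on June 20

Target end time in UTC: 06:15 + 1:00 = 07:15 on Jun 20.
Subtract 3 hours and 51 minutes → start 03:24 UTC on Jun 20.
Tehran is UTC+3:30: 03:24 + 3:30 = 06:54 on Jun 20.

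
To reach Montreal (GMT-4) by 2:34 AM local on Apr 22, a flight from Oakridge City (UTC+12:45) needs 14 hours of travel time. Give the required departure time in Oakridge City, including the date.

5:19 AM on Apr 22

Target arrival in UTC: 2:34 AM + 4:00 = 6:34 AM on Apr 22.
Subtract 14 hours → departure 4:34 PM UTC on Apr 21.
Oakridge City is UTC+12:45: 4:34 PM + 12:45 = 5:19 AM on Apr 22.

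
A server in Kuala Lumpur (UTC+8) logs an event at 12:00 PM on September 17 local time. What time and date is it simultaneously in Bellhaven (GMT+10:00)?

2:00 PM on Sep 17

In UTC: 12:00 PM − 8:00 = 4:00 AM on Sep 17.
Bellhaven is UTC+10:00: 4:00 AM + 10:00 = 2:00 PM on Sep 17.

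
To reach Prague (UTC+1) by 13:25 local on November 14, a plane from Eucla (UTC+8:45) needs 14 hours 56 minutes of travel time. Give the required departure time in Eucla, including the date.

06:14 on November 14

Target arrival in UTC: 13:25 − 1:00 = 12:25 on Nov 14.
Subtract 14 hours 56 minutes → departure 21:29 UTC on Nov 13.
Eucla is UTC+8:45: 21:29 + 8:45 = 06:14 on Nov 14.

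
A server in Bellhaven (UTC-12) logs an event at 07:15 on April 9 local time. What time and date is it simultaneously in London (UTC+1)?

20:15 on April 9

London is 13:00 ahead of Bellhaven.
Shift by the zone difference: 07:15 + 13:00 = 20:15 on Apr 9 in London.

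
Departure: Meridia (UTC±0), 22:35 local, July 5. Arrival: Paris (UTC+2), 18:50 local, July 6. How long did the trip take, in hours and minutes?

Departure is already UTC: 22:35 on Jul 5.
Arrival in UTC: 18:50 − 2:00 = 16:50 on Jul 6.
Elapsed = 16:50 − 22:35 (+1 day) = 18 hours 15 minutes.

18 hours 15 minutes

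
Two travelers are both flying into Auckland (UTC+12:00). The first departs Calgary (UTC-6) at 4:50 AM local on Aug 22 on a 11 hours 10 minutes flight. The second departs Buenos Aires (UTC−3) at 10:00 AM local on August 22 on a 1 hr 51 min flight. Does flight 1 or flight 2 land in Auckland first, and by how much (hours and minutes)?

the second, by 7 hours 9 minutes

Flight 1 in UTC: 4:50 AM + 6:00 = 10:50 AM on Aug 22.
+11 hours 10 minutes → arrive 10:00 PM UTC on Aug 22.
Flight 2 in UTC: 10:00 AM + 3:00 = 1:00 PM on Aug 22.
+1 hour 51 minutes → arrive 2:51 PM UTC on Aug 22.
Flight 2 lands earlier by 7 hours 9 minutes.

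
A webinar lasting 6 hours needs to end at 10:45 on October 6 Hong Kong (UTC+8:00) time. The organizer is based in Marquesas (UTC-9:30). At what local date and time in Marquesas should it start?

Target end time in UTC: 10:45 − 8:00 = 02:45 on Oct 6.
Subtract 6 hours → start 20:45 UTC on Oct 5.
Marquesas is UTC−9:30: 20:45 − 9:30 = 11:15 on Oct 5.

11:15 on October 5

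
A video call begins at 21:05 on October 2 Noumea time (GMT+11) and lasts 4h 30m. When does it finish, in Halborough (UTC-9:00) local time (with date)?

Halborough is 20:00 behind Noumea.
After 4 hours 30 minutes it is 01:35 (Oct 3) in Noumea.
Shift by the zone difference: 01:35 − 20:00 = 05:35 on Oct 2 in Halborough.

05:35 on Oct 2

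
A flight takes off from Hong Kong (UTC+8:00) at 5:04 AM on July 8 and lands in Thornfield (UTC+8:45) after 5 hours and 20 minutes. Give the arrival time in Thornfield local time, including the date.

11:09 AM on Jul 8

Convert departure to UTC: 5:04 AM − 8:00 = 9:04 PM UTC on Jul 7.
Add 5 hours and 20 minutes travel time → 2:24 AM UTC (Jul 8).
Thornfield is UTC+8:45, so local arrival = 2:24 AM + 8:45 = 11:09 AM on Jul 8.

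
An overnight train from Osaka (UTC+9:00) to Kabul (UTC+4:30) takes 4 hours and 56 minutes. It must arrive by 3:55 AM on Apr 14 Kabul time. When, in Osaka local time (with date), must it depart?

Target arrival in UTC: 3:55 AM − 4:30 = 11:25 PM on Apr 13.
Subtract 4 hours 56 minutes → departure 6:29 PM UTC on Apr 13.
Osaka is UTC+9:00: 6:29 PM + 9:00 = 3:29 AM on Apr 14.

3:29 AM on April 14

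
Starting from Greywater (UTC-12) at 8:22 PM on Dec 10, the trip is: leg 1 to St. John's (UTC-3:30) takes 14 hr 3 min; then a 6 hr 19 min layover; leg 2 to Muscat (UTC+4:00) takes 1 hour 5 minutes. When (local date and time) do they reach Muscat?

9:49 AM on December 12

Convert departure to UTC: 8:22 PM + 12:00 = 8:22 AM UTC on Dec 11.
Add 14 hours 3 minutes leg 1 → 10:25 PM UTC.
Add 6 hours and 19 minutes layover in St. John's → 4:44 AM UTC (Dec 12).
Add 1 hour and 5 minutes leg 2 → 5:49 AM UTC.
Muscat is UTC+4:00, so local arrival = 5:49 AM + 4:00 = 9:49 AM on Dec 12.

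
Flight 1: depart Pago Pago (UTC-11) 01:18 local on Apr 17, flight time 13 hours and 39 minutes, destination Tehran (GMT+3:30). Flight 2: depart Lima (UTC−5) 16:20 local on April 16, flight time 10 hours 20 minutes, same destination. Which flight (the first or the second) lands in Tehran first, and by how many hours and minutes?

Flight 1 in UTC: 01:18 + 11:00 = 12:18 on Apr 17.
+13 hours 39 minutes → arrive 01:57 UTC on Apr 18.
Flight 2 in UTC: 16:20 + 5:00 = 21:20 on Apr 16.
+10 hours and 20 minutes → arrive 07:40 UTC on Apr 17.
Flight 2 lands earlier by 18 hours 17 minutes.

the second, by 18 hours 17 minutes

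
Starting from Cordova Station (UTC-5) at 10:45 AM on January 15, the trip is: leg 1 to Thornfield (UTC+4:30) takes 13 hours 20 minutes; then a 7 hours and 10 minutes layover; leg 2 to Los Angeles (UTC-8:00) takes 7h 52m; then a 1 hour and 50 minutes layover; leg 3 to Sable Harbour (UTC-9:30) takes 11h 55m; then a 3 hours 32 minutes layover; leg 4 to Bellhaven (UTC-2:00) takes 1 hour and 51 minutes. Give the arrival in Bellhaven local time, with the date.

1:15 PM on Jan 17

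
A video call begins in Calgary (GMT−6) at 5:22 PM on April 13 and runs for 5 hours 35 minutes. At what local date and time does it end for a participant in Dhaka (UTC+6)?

Convert start to UTC: 5:22 PM + 6:00 = 11:22 PM UTC on Apr 13.
Add 5 hours and 35 minutes duration → 4:57 AM UTC (Apr 14).
Dhaka is UTC+6:00, so local end time = 4:57 AM + 6:00 = 10:57 AM on Apr 14.

10:57 AM on April 14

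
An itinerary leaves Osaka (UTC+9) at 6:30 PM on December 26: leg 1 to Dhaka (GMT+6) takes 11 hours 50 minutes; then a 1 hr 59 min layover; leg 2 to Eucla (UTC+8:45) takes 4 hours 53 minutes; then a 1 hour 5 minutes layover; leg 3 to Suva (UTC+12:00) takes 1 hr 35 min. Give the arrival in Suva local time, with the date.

Convert departure to UTC: 6:30 PM − 9:00 = 9:30 AM UTC on Dec 26.
Add 11 hours 50 minutes leg 1 → 9:20 PM UTC.
Add 1 hour 59 minutes layover in Dhaka → 11:19 PM UTC.
Add 4 hours 53 minutes leg 2 → 4:12 AM UTC (Dec 27).
Add 1 hour 5 minutes layover in Eucla → 5:17 AM UTC.
Add 1 hour 35 minutes leg 3 → 6:52 AM UTC.
Suva is UTC+12:00, so local arrival = 6:52 AM + 12:00 = 6:52 PM on Dec 27.

6:52 PM on December 27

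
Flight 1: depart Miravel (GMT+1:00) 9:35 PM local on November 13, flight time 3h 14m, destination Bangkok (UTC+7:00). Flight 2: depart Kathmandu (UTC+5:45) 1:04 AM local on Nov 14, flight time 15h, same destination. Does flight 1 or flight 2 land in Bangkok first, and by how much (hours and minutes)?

the first, by 10 hours 30 minutes

Flight 1 in UTC: 9:35 PM − 1:00 = 8:35 PM on Nov 13.
+3 hours 14 minutes → arrive 11:49 PM UTC on Nov 13.
Flight 2 in UTC: 1:04 AM − 5:45 = 7:19 PM on Nov 13.
+15 hours → arrive 10:19 AM UTC on Nov 14.
Flight 1 lands earlier by 10 hours 30 minutes.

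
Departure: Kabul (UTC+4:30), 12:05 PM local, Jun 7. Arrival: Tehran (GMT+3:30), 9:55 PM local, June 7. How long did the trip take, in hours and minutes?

Tehran is 1:00 behind Kabul.
Clock-face elapsed time (ignoring zones) is 9 hours 50 minutes.
Actual elapsed = 9 hours 50 minutes + 1:00 = 10 hours 50 minutes.

10 hours 50 minutes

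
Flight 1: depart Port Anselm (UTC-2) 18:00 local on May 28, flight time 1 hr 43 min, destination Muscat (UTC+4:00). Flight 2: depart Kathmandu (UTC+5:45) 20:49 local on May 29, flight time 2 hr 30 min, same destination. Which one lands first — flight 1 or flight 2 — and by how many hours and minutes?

the first, by 19 hours 51 minutes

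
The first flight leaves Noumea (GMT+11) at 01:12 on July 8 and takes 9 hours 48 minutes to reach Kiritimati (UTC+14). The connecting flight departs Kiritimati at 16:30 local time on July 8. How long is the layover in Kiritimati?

2 hours 30 minutes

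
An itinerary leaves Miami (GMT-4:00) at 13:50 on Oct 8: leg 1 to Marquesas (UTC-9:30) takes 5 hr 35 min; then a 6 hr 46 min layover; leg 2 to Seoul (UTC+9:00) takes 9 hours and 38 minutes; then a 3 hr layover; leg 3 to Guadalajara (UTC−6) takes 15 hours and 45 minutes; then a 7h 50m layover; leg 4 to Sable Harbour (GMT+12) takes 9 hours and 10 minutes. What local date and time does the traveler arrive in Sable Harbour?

15:34 on Oct 11

Convert departure to UTC: 13:50 + 4:00 = 17:50 UTC on Oct 8.
Add 5 hours 35 minutes leg 1 → 23:25 UTC.
Add 6 hours 46 minutes layover in Marquesas → 06:11 UTC (Oct 9).
Add 9 hours and 38 minutes leg 2 → 15:49 UTC.
Add 3 hours layover in Seoul → 18:49 UTC.
Add 15 hours 45 minutes leg 3 → 10:34 UTC (Oct 10).
Add 7 hours 50 minutes layover in Guadalajara → 18:24 UTC.
Add 9 hours 10 minutes leg 4 → 03:34 UTC (Oct 11).
Sable Harbour is UTC+12:00, so local arrival = 03:34 + 12:00 = 15:34 on Oct 11.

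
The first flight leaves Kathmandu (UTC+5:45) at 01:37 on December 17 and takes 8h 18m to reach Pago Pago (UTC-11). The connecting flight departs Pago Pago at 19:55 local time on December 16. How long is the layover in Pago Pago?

Convert departure to UTC: 01:37 − 5:45 = 19:52 UTC on Dec 16.
Add 8 hours 18 minutes flight time → 04:10 UTC (Dec 17).
Pago Pago is UTC−11:00, so local arrival = 04:10 − 11:00 = 17:10 on Dec 16.
Layover = 19:55 − 17:10 = 2 hours 45 minutes.

2 hours 45 minutes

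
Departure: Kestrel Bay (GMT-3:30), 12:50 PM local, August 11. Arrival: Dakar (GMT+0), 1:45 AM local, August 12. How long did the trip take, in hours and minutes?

9 hours 25 minutes

Departure in UTC: 12:50 PM + 3:30 = 4:20 PM on Aug 11.
Arrival is already UTC: 1:45 AM on Aug 12.
Elapsed = 1:45 AM − 4:20 PM (+1 day) = 9 hours 25 minutes.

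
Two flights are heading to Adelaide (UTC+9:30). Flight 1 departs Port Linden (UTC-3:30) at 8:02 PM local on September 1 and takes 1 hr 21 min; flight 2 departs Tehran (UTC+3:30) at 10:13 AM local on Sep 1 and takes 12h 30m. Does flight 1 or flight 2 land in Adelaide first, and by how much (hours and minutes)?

the second, by 5 hours 40 minutes

Flight 1 in UTC: 8:02 PM + 3:30 = 11:32 PM on Sep 1.
+1 hour 21 minutes → arrive 12:53 AM UTC on Sep 2.
Flight 2 in UTC: 10:13 AM − 3:30 = 6:43 AM on Sep 1.
+12 hours and 30 minutes → arrive 7:13 PM UTC on Sep 1.
Flight 2 lands earlier by 5 hours 40 minutes.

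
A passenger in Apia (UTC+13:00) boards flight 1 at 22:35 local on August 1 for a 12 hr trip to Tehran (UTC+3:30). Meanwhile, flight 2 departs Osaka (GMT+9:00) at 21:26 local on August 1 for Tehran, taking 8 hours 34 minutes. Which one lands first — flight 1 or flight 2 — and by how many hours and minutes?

the second, by 35 minutes

Flight 1 in UTC: 22:35 − 13:00 = 09:35 on Aug 1.
+12 hours → arrive 21:35 UTC on Aug 1.
Flight 2 in UTC: 21:26 − 9:00 = 12:26 on Aug 1.
+8 hours 34 minutes → arrive 21:00 UTC on Aug 1.
Flight 2 lands earlier by 35 minutes.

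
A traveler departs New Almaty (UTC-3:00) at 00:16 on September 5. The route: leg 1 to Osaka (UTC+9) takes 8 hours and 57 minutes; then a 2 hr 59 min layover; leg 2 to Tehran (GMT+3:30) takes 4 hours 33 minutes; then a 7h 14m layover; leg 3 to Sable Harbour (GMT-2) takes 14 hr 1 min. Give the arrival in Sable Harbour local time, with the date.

Convert departure to UTC: 00:16 + 3:00 = 03:16 UTC on Sep 5.
Add 8 hours 57 minutes leg 1 → 12:13 UTC.
Add 2 hours 59 minutes layover in Osaka → 15:12 UTC.
Add 4 hours 33 minutes leg 2 → 19:45 UTC.
Add 7 hours 14 minutes layover in Tehran → 02:59 UTC (Sep 6).
Add 14 hours 1 minute leg 3 → 17:00 UTC.
Sable Harbour is UTC−2:00, so local arrival = 17:00 − 2:00 = 15:00 on Sep 6.

15:00 on Sep 6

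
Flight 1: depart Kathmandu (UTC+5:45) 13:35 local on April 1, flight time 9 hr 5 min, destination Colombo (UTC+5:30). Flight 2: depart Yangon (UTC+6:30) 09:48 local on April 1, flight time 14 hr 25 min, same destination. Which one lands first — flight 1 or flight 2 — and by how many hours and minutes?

Flight 1 in UTC: 13:35 − 5:45 = 07:50 on Apr 1.
+9 hours and 5 minutes → arrive 16:55 UTC on Apr 1.
Flight 2 in UTC: 09:48 − 6:30 = 03:18 on Apr 1.
+14 hours 25 minutes → arrive 17:43 UTC on Apr 1.
Flight 1 lands earlier by 48 minutes.

the first, by 48 minutes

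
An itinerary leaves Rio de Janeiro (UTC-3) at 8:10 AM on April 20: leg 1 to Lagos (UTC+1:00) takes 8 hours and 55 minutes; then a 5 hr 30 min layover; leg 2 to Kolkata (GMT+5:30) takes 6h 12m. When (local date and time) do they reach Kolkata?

Convert departure to UTC: 8:10 AM + 3:00 = 11:10 AM UTC on Apr 20.
Add 8 hours 55 minutes leg 1 → 8:05 PM UTC.
Add 5 hours and 30 minutes layover in Lagos → 1:35 AM UTC (Apr 21).
Add 6 hours 12 minutes leg 2 → 7:47 AM UTC.
Kolkata is UTC+5:30, so local arrival = 7:47 AM + 5:30 = 1:17 PM on Apr 21.

1:17 PM on April 21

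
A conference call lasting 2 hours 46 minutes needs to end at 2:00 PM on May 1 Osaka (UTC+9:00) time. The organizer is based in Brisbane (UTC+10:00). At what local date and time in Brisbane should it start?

12:14 PM on May 1

Target end time in UTC: 2:00 PM − 9:00 = 5:00 AM on May 1.
Subtract 2 hours 46 minutes → start 2:14 AM UTC on May 1.
Brisbane is UTC+10:00: 2:14 AM + 10:00 = 12:14 PM on May 1.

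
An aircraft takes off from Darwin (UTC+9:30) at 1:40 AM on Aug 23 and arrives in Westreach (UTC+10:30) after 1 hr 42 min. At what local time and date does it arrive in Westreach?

Westreach is 1:00 ahead of Darwin.
After 1 hour 42 minutes it is 3:22 AM in Darwin.
Shift by the zone difference: 3:22 AM + 1:00 = 4:22 AM on Aug 23 in Westreach.

4:22 AM on August 23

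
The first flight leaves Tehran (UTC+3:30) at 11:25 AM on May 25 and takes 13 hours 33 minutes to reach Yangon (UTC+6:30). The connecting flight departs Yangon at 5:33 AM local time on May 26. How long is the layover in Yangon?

Convert departure to UTC: 11:25 AM − 3:30 = 7:55 AM UTC on May 25.
Add 13 hours and 33 minutes flight time → 9:28 PM UTC.
Yangon is UTC+6:30, so local arrival = 9:28 PM + 6:30 = 3:58 AM on May 26.
Layover = 5:33 AM − 3:58 AM = 1 hour 35 minutes.

1 hour 35 minutes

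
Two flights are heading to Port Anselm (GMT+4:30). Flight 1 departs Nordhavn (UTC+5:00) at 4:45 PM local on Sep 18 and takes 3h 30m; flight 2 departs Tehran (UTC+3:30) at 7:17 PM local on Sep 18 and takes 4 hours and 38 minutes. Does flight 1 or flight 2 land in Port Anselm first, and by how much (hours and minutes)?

Flight 1 in UTC: 4:45 PM − 5:00 = 11:45 AM on Sep 18.
+3 hours and 30 minutes → arrive 3:15 PM UTC on Sep 18.
Flight 2 in UTC: 7:17 PM − 3:30 = 3:47 PM on Sep 18.
+4 hours 38 minutes → arrive 8:25 PM UTC on Sep 18.
Flight 1 lands earlier by 5 hours 10 minutes.

the first, by 5 hours 10 minutes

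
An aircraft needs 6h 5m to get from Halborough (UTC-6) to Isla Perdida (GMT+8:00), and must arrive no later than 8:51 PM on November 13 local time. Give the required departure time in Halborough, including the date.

Target arrival in UTC: 8:51 PM − 8:00 = 12:51 PM on Nov 13.
Subtract 6 hours and 5 minutes → departure 6:46 AM UTC on Nov 13.
Halborough is UTC−6:00: 6:46 AM − 6:00 = 12:46 AM on Nov 13.

12:46 AM on Nov 13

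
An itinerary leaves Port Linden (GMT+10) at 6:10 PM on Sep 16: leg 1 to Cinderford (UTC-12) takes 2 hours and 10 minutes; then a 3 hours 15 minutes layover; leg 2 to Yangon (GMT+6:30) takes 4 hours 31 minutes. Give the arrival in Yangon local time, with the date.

Convert departure to UTC: 6:10 PM − 10:00 = 8:10 AM UTC on Sep 16.
Add 2 hours and 10 minutes leg 1 → 10:20 AM UTC.
Add 3 hours and 15 minutes layover in Cinderford → 1:35 PM UTC.
Add 4 hours 31 minutes leg 2 → 6:06 PM UTC.
Yangon is UTC+6:30, so local arrival = 6:06 PM + 6:30 = 12:36 AM on Sep 17.

12:36 AM on September 17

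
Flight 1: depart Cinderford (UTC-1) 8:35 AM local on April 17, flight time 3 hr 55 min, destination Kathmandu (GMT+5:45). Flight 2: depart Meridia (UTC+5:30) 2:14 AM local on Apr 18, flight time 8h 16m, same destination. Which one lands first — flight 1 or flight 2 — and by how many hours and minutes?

Flight 1 in UTC: 8:35 AM + 1:00 = 9:35 AM on Apr 17.
+3 hours and 55 minutes → arrive 1:30 PM UTC on Apr 17.
Flight 2 in UTC: 2:14 AM − 5:30 = 8:44 PM on Apr 17.
+8 hours and 16 minutes → arrive 5:00 AM UTC on Apr 18.
Flight 1 lands earlier by 15 hours 30 minutes.

the first, by 15 hours 30 minutes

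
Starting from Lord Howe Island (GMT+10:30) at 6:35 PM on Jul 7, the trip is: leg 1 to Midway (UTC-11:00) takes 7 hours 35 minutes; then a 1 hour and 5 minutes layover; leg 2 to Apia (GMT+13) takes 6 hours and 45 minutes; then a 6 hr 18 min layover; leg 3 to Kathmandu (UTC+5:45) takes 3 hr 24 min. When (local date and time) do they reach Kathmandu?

Convert departure to UTC: 6:35 PM − 10:30 = 8:05 AM UTC on Jul 7.
Add 7 hours 35 minutes leg 1 → 3:40 PM UTC.
Add 1 hour and 5 minutes layover in Midway → 4:45 PM UTC.
Add 6 hours and 45 minutes leg 2 → 11:30 PM UTC.
Add 6 hours and 18 minutes layover in Apia → 5:48 AM UTC (Jul 8).
Add 3 hours and 24 minutes leg 3 → 9:12 AM UTC.
Kathmandu is UTC+5:45, so local arrival = 9:12 AM + 5:45 = 2:57 PM on Jul 8.

2:57 PM on July 8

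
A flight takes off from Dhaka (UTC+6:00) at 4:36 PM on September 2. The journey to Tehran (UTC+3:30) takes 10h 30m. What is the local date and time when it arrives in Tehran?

12:36 AM on September 3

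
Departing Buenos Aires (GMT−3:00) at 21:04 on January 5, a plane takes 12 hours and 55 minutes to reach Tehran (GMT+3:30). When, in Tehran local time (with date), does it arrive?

Tehran is 6:30 ahead of Buenos Aires.
After 12 hours 55 minutes it is 09:59 (Jan 6) in Buenos Aires.
Shift by the zone difference: 09:59 + 6:30 = 16:29 on Jan 6 in Tehran.

16:29 on Jan 6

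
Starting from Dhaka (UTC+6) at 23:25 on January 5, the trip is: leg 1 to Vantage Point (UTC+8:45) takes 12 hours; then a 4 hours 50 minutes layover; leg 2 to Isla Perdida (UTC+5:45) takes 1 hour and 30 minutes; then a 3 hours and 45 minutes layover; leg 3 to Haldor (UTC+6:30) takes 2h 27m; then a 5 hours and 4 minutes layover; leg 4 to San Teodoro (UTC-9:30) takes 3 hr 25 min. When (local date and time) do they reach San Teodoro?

Convert departure to UTC: 23:25 − 6:00 = 17:25 UTC on Jan 5.
Add 12 hours leg 1 → 05:25 UTC (Jan 6).
Add 4 hours 50 minutes layover in Vantage Point → 10:15 UTC.
Add 1 hour and 30 minutes leg 2 → 11:45 UTC.
Add 3 hours 45 minutes layover in Isla Perdida → 15:30 UTC.
Add 2 hours and 27 minutes leg 3 → 17:57 UTC.
Add 5 hours 4 minutes layover in Haldor → 23:01 UTC.
Add 3 hours and 25 minutes leg 4 → 02:26 UTC (Jan 7).
San Teodoro is UTC−9:30, so local arrival = 02:26 − 9:30 = 16:56 on Jan 6.

16:56 on January 6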